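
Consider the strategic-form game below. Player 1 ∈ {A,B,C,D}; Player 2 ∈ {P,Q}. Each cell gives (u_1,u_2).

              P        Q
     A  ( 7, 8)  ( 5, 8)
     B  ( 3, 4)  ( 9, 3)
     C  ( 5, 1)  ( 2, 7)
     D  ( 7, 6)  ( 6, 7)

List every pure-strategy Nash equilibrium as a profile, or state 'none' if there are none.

(A,P): NE
(A,Q): not NE [P1→B gives 9>5]
(B,P): not NE [P1→D gives 7>3]
(B,Q): not NE [P2→P gives 4>3]
(C,P): not NE [P1→D gives 7>5; P2→Q gives 7>1]
(C,Q): not NE [P1→B gives 9>2]
(D,P): not NE [P2→Q gives 7>6]
(D,Q): not NE [P1→B gives 9>6]

NE set: (A,P)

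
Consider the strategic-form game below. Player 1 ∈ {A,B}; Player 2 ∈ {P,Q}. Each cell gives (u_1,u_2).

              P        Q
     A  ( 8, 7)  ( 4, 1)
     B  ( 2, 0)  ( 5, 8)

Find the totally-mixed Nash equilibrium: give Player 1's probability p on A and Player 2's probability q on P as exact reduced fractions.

P1 mixes 4/7 on A; P2 mixes 1/7 on P

P1 indiff ⇒ q·8+(1-q)·4 = q·2+(1-q)·5 ⇒ q(6) = (1-q)(1) ⇒ q = 1/7
P2 indiff ⇒ p·7+(1-p)·0 = p·1+(1-p)·8 ⇒ p(6) = (1-p)(8) ⇒ p = 4/7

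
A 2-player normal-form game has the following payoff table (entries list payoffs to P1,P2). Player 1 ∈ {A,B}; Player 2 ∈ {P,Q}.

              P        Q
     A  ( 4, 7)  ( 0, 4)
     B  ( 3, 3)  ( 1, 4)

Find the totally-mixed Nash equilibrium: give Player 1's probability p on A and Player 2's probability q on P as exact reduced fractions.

P1 indiff ⇒ q·4+(1-q)·0 = q·3+(1-q)·1 ⇒ q(1) = (1-q)(1) ⇒ q = 1/2
P2 indiff ⇒ p·7+(1-p)·3 = p·4+(1-p)·4 ⇒ p(3) = (1-p)(1) ⇒ p = 1/4

p=1/4, q=1/2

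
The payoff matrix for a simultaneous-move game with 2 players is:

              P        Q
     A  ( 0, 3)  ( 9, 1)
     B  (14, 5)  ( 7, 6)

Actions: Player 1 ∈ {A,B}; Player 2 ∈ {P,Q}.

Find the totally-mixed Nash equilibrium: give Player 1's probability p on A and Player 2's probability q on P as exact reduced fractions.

p=1/3, q=1/8

P1 indiff ⇒ q·0+(1-q)·9 = q·14+(1-q)·7 ⇒ q(-14) = (1-q)(-2) ⇒ q = 1/8
P2 indiff ⇒ p·3+(1-p)·5 = p·1+(1-p)·6 ⇒ p(2) = (1-p)(1) ⇒ p = 1/3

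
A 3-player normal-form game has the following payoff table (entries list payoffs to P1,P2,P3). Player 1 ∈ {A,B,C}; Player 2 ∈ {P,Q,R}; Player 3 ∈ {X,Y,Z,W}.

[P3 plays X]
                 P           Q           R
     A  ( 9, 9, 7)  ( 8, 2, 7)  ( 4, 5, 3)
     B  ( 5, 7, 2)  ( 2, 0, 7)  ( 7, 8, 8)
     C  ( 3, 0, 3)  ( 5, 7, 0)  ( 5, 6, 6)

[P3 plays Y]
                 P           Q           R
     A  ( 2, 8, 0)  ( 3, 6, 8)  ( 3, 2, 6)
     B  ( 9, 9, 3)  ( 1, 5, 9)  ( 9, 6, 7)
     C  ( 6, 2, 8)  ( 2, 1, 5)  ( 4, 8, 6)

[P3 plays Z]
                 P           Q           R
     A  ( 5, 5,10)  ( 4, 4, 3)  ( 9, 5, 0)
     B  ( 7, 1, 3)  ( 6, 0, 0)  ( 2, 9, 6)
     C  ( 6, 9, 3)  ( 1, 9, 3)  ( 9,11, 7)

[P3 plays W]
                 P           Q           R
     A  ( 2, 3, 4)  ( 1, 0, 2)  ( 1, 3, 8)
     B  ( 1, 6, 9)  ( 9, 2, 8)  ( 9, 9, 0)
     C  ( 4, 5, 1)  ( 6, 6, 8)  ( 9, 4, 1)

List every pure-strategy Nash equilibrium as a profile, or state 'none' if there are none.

(A,P,X): not NE [P3→Z gives 10>7]
(A,P,Y): not NE [P1→B gives 9>2; P3→Z gives 10>0]
(A,P,Z): not NE [P1→B gives 7>5]
(A,P,W): not NE [P1→C gives 4>2; P3→Z gives 10>4]
(A,Q,X): not NE [P2→P gives 9>2; P3→Y gives 8>7]
(A,Q,Y): not NE [P2→P gives 8>6]
(A,Q,Z): not NE [P1→B gives 6>4; P2→R gives 5>4; P3→Y gives 8>3]
(A,Q,W): not NE [P1→B gives 9>1; P2→R gives 3>0; P3→Y gives 8>2]
(A,R,X): not NE [P1→B gives 7>4; P2→P gives 9>5; P3→W gives 8>3]
(A,R,Y): not NE [P1→B gives 9>3; P2→P gives 8>2; P3→W gives 8>6]
(A,R,Z): not NE [P3→W gives 8>0]
(A,R,W): not NE [P1→C gives 9>1]
(B,P,X): not NE [P1→A gives 9>5; P2→R gives 8>7; P3→W gives 9>2]
(B,P,Y): not NE [P3→W gives 9>3]
(B,P,Z): not NE [P2→R gives 9>1; P3→W gives 9>3]
(B,P,W): not NE [P1→C gives 4>1; P2→R gives 9>6]
(B,Q,X): not NE [P1→A gives 8>2; P2→R gives 8>0; P3→Y gives 9>7]
(B,Q,Y): not NE [P1→A gives 3>1; P2→P gives 9>5]
(B,Q,Z): not NE [P2→R gives 9>0; P3→Y gives 9>0]
(B,Q,W): not NE [P2→R gives 9>2; P3→Y gives 9>8]
(B,R,X): NE
(B,R,Y): not NE [P2→P gives 9>6; P3→X gives 8>7]
(B,R,Z): not NE [P1→C gives 9>2; P3→X gives 8>6]
(B,R,W): not NE [P3→X gives 8>0]
(C,P,X): not NE [P1→A gives 9>3; P2→Q gives 7>0; P3→Y gives 8>3]
(C,P,Y): not NE [P1→B gives 9>6; P2→R gives 8>2]
(C,P,Z): not NE [P1→B gives 7>6; P2→R gives 11>9; P3→Y gives 8>3]
(C,P,W): not NE [P2→Q gives 6>5; P3→Y gives 8>1]
(C,Q,X): not NE [P1→A gives 8>5; P3→W gives 8>0]
(C,Q,Y): not NE [P1→A gives 3>2; P2→R gives 8>1; P3→W gives 8>5]
(C,Q,Z): not NE [P1→B gives 6>1; P2→R gives 11>9; P3→W gives 8>3]
(C,Q,W): not NE [P1→B gives 9>6]
(C,R,X): not NE [P1→B gives 7>5; P2→Q gives 7>6; P3→Z gives 7>6]
(C,R,Y): not NE [P1→B gives 9>4; P3→Z gives 7>6]
(C,R,Z): NE
(C,R,W): not NE [P2→Q gives 6>4; P3→Z gives 7>1]

NE set: (B,R,X), (C,R,Z)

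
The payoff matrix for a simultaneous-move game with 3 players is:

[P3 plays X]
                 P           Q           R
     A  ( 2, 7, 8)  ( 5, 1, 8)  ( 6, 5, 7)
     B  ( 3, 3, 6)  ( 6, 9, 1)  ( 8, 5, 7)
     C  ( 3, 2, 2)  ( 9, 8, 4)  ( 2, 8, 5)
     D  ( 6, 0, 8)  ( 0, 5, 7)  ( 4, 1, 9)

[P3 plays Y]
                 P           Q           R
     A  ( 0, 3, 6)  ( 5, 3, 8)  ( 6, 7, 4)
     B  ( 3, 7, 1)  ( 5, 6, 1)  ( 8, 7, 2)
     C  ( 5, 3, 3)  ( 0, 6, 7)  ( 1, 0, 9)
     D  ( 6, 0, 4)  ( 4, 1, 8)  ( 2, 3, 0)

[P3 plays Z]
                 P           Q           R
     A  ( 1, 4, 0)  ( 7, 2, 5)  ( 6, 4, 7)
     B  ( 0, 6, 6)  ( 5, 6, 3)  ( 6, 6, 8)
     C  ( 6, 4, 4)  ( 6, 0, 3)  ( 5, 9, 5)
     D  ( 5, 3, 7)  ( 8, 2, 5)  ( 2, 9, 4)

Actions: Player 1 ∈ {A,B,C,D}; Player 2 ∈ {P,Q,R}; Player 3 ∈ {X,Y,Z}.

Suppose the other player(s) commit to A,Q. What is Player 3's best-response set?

BR_3 = {X,Y}

u_3(X vs A,Q) = 8
u_3(Y vs A,Q) = 8
u_3(Z vs A,Q) = 5
max payoff 8 at {X,Y}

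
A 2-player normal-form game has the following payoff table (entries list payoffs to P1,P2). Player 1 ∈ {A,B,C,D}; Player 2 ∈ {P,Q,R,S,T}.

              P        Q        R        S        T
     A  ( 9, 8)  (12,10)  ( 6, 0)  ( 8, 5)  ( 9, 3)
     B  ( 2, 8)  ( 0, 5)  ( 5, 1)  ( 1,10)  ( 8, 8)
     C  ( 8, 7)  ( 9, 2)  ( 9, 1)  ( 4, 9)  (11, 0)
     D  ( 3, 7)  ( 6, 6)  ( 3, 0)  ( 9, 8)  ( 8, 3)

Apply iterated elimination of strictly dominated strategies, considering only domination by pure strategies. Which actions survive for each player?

IESDS → P1:{A,D} P2:{P,Q,S}

P1 drop B (A beats it: P:9>2 Q:12>0 R:6>5 S:8>1 T:9>8)
P2 drop R (P beats it: A:8>0 C:7>1 D:7>0)
P2 drop T (P beats it: A:8>3 C:7>0 D:7>3)
P1 drop C (A beats it: P:9>8 Q:12>9 S:8>4)
P1→{A,D} P2→{P,Q,S}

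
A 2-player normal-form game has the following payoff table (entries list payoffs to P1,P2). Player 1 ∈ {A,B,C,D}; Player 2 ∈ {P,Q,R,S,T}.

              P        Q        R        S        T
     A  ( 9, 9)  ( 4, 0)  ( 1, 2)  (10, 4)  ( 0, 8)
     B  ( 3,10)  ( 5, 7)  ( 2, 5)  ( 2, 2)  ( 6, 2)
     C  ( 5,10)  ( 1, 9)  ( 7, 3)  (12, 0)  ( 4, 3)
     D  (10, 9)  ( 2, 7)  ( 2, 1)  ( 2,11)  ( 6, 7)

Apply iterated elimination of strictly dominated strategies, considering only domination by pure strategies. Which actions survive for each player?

P2 drop Q (P beats it: A:9>0 B:10>7 C:10>9 D:9>7)
P2 drop R (P beats it: A:9>2 B:10>5 C:10>3 D:9>1)
P2 drop T (P beats it: A:9>8 B:10>2 C:10>3 D:9>7)
P1 drop B (A beats it: P:9>3 S:10>2)
P1→{A,C,D} P2→{P,S}

Remaining: P1:{A,C,D} P2:{P,S}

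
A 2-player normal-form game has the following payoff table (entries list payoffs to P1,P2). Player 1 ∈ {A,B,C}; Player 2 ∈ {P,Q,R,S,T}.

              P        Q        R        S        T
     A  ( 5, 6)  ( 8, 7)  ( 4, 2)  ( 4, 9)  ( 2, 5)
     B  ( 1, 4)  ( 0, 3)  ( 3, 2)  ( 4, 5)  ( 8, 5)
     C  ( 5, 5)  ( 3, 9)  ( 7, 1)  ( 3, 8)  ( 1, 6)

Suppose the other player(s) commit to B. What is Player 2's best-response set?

u_2(P vs B) = 4
u_2(Q vs B) = 3
u_2(R vs B) = 2
u_2(S vs B) = 5
u_2(T vs B) = 5
max payoff 5 at {S,T}

BR_2 = {S,T}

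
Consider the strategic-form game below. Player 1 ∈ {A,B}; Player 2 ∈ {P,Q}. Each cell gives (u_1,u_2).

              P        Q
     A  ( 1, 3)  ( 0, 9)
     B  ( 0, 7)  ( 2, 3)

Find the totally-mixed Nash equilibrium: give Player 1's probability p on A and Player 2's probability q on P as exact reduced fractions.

P1 indiff ⇒ q·1+(1-q)·0 = q·0+(1-q)·2 ⇒ q(1) = (1-q)(2) ⇒ q = 2/3
P2 indiff ⇒ p·3+(1-p)·7 = p·9+(1-p)·3 ⇒ p(-6) = (1-p)(-4) ⇒ p = 2/5

(p,q) = (2/5, 2/3)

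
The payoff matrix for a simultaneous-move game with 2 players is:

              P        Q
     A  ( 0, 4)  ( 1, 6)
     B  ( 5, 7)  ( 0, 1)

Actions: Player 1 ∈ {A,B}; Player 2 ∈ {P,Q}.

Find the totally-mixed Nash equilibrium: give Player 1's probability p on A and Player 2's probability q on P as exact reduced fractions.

P1 indiff ⇒ q·0+(1-q)·1 = q·5+(1-q)·0 ⇒ q(-5) = (1-q)(-1) ⇒ q = 1/6
P2 indiff ⇒ p·4+(1-p)·7 = p·6+(1-p)·1 ⇒ p(-2) = (1-p)(-6) ⇒ p = 3/4

P1 mixes 3/4 on A; P2 mixes 1/6 on P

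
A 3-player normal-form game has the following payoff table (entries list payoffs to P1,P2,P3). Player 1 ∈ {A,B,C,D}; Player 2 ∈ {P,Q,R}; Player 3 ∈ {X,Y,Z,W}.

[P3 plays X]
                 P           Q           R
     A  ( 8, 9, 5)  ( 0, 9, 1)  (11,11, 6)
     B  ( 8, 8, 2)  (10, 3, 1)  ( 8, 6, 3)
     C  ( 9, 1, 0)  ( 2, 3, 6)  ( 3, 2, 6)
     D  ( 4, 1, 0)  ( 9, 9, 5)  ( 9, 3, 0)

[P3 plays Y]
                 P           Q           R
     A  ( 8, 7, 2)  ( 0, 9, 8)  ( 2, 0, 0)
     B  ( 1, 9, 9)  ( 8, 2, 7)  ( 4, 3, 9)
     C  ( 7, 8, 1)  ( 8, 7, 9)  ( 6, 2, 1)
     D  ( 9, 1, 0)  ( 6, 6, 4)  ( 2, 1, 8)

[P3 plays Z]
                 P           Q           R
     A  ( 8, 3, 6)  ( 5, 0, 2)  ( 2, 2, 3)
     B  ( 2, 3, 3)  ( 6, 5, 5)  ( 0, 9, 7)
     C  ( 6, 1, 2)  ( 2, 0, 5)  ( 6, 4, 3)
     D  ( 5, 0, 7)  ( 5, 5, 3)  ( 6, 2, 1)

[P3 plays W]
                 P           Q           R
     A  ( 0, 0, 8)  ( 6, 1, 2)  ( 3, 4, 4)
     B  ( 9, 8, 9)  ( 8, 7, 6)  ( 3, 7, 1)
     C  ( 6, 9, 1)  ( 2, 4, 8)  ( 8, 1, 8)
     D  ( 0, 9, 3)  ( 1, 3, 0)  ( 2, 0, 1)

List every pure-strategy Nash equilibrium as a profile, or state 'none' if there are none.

Nash profiles: (A,R,X), (B,P,W)

(A,P,X): not NE [P1→C gives 9>8; P2→R gives 11>9; P3→W gives 8>5]
(A,P,Y): not NE [P1→D gives 9>8; P2→Q gives 9>7; P3→W gives 8>2]
(A,P,Z): not NE [P3→W gives 8>6]
(A,P,W): not NE [P1→B gives 9>0; P2→R gives 4>0]
(A,Q,X): not NE [P1→B gives 10>0; P2→R gives 11>9; P3→Y gives 8>1]
(A,Q,Y): not NE [P1→C gives 8>0]
(A,Q,Z): not NE [P1→B gives 6>5; P2→P gives 3>0; P3→Y gives 8>2]
(A,Q,W): not NE [P1→B gives 8>6; P2→R gives 4>1; P3→Y gives 8>2]
(A,R,X): NE
(A,R,Y): not NE [P1→C gives 6>2; P2→Q gives 9>0; P3→X gives 6>0]
(A,R,Z): not NE [P1→D gives 6>2; P2→P gives 3>2; P3→X gives 6>3]
(A,R,W): not NE [P1→C gives 8>3; P3→X gives 6>4]
(B,P,X): not NE [P1→C gives 9>8; P3→W gives 9>2]
(B,P,Y): not NE [P1→D gives 9>1]
(B,P,Z): not NE [P1→A gives 8>2; P2→R gives 9>3; P3→W gives 9>3]
(B,P,W): NE
(B,Q,X): not NE [P2→P gives 8>3; P3→Y gives 7>1]
(B,Q,Y): not NE [P2→P gives 9>2]
(B,Q,Z): not NE [P2→R gives 9>5; P3→Y gives 7>5]
(B,Q,W): not NE [P2→P gives 8>7; P3→Y gives 7>6]
(B,R,X): not NE [P1→A gives 11>8; P2→P gives 8>6; P3→Y gives 9>3]
(B,R,Y): not NE [P1→C gives 6>4; P2→P gives 9>3]
(B,R,Z): not NE [P1→D gives 6>0; P3→Y gives 9>7]
(B,R,W): not NE [P1→C gives 8>3; P2→P gives 8>7; P3→Y gives 9>1]
(C,P,X): not NE [P2→Q gives 3>1; P3→Z gives 2>0]
(C,P,Y): not NE [P1→D gives 9>7; P3→Z gives 2>1]
(C,P,Z): not NE [P1→A gives 8>6; P2→R gives 4>1]
(C,P,W): not NE [P1→B gives 9>6; P3→Z gives 2>1]
(C,Q,X): not NE [P1→B gives 10>2; P3→Y gives 9>6]
(C,Q,Y): not NE [P2→P gives 8>7]
(C,Q,Z): not NE [P1→B gives 6>2; P2→R gives 4>0; P3→Y gives 9>5]
(C,Q,W): not NE [P1→B gives 8>2; P2→P gives 9>4; P3→Y gives 9>8]
(C,R,X): not NE [P1→A gives 11>3; P2→Q gives 3>2; P3→W gives 8>6]
(C,R,Y): not NE [P2→P gives 8>2; P3→W gives 8>1]
(C,R,Z): not NE [P3→W gives 8>3]
(C,R,W): not NE [P2→P gives 9>1]
(D,P,X): not NE [P1→C gives 9>4; P2→Q gives 9>1; P3→Z gives 7>0]
(D,P,Y): not NE [P2→Q gives 6>1; P3→Z gives 7>0]
(D,P,Z): not NE [P1→A gives 8>5; P2→Q gives 5>0]
(D,P,W): not NE [P1→B gives 9>0; P3→Z gives 7>3]
(D,Q,X): not NE [P1→B gives 10>9]
(D,Q,Y): not NE [P1→C gives 8>6; P3→X gives 5>4]
(D,Q,Z): not NE [P1→B gives 6>5; P3→X gives 5>3]
(D,Q,W): not NE [P1→B gives 8>1; P2→P gives 9>3; P3→X gives 5>0]
(D,R,X): not NE [P1→A gives 11>9; P2→Q gives 9>3; P3→Y gives 8>0]
(D,R,Y): not NE [P1→C gives 6>2; P2→Q gives 6>1]
(D,R,Z): not NE [P2→Q gives 5>2; P3→Y gives 8>1]
(D,R,W): not NE [P1→C gives 8>2; P2→P gives 9>0; P3→Y gives 8>1]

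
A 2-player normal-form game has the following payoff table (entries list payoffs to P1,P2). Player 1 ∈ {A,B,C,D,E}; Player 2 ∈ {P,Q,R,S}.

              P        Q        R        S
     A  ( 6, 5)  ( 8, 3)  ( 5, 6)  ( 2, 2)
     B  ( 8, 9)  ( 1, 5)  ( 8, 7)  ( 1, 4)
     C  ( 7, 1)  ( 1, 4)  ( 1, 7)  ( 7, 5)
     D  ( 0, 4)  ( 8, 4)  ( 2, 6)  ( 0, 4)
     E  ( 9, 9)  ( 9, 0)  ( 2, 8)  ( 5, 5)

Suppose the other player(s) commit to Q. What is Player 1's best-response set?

argmax u_1 = {E}

u_1(A vs Q) = 8
u_1(B vs Q) = 1
u_1(C vs Q) = 1
u_1(D vs Q) = 8
u_1(E vs Q) = 9
max payoff 9 at {E}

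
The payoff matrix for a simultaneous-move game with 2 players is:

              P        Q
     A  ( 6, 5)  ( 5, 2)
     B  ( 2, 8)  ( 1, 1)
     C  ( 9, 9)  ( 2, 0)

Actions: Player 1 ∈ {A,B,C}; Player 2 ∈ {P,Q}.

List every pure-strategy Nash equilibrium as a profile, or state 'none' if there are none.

(A,P): not NE [P1→C gives 9>6]
(A,Q): not NE [P2→P gives 5>2]
(B,P): not NE [P1→C gives 9>2]
(B,Q): not NE [P1→A gives 5>1; P2→P gives 8>1]
(C,P): NE
(C,Q): not NE [P1→A gives 5>2; P2→P gives 9>0]

Nash profiles: (C,P)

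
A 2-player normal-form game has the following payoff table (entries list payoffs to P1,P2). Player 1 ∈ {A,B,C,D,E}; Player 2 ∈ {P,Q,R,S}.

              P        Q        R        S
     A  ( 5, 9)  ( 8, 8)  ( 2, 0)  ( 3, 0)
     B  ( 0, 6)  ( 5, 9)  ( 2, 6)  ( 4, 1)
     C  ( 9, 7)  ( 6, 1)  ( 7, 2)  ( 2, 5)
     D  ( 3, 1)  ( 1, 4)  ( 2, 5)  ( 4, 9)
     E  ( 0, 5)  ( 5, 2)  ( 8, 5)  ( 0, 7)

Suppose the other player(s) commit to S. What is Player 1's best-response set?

u_1(A vs S) = 3
u_1(B vs S) = 4
u_1(C vs S) = 2
u_1(D vs S) = 4
u_1(E vs S) = 0
max payoff 4 at {B,D}

BR_1 = {B,D}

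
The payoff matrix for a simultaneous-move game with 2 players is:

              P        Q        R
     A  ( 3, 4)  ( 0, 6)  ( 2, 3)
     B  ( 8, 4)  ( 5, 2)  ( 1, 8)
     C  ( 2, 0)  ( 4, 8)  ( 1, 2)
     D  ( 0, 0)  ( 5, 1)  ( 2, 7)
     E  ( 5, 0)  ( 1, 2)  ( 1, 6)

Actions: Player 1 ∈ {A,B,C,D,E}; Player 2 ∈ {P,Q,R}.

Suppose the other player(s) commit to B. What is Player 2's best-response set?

u_2(P vs B) = 4
u_2(Q vs B) = 2
u_2(R vs B) = 8
max payoff 8 at {R}

BR_2 = {R}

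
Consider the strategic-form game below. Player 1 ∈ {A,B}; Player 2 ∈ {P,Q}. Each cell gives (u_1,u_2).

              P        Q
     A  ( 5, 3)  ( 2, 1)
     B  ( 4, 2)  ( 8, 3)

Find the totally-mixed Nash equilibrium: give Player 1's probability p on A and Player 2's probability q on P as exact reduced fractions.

P1 indiff ⇒ q·5+(1-q)·2 = q·4+(1-q)·8 ⇒ q(1) = (1-q)(6) ⇒ q = 6/7
P2 indiff ⇒ p·3+(1-p)·2 = p·1+(1-p)·3 ⇒ p(2) = (1-p)(1) ⇒ p = 1/3

P1 mixes 1/3 on A; P2 mixes 6/7 on P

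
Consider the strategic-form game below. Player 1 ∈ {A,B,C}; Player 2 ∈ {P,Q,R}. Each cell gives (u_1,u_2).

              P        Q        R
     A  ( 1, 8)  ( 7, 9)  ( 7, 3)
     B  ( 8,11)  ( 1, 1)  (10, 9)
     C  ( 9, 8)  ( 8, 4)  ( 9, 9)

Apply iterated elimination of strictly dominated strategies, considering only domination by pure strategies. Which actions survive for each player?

IESDS → P1:{B,C} P2:{P,R}

P1 drop A (C beats it: P:9>1 Q:8>7 R:9>7)
P2 drop Q (P beats it: B:11>1 C:8>4)
P1→{B,C} P2→{P,R}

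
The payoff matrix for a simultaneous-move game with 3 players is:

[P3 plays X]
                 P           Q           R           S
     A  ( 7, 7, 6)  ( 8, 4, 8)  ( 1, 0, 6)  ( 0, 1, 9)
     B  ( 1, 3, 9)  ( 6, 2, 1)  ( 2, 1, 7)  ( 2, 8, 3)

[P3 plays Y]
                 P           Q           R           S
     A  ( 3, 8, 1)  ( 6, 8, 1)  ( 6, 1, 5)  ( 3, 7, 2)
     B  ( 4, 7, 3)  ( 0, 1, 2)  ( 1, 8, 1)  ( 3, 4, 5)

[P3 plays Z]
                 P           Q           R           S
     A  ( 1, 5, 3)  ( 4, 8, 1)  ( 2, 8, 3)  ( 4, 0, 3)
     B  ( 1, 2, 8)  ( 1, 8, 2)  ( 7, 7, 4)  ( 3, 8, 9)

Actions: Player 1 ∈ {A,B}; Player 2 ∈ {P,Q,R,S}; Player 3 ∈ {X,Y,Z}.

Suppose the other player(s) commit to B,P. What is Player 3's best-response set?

u_3(X vs B,P) = 9
u_3(Y vs B,P) = 3
u_3(Z vs B,P) = 8
max payoff 9 at {X}

argmax u_3 = {X}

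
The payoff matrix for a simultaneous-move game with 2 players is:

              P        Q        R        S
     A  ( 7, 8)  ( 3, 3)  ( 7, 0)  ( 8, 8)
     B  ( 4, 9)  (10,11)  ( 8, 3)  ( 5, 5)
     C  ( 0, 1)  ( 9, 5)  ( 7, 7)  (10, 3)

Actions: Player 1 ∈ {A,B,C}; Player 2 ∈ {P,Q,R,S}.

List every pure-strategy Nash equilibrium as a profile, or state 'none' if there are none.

(A,P): NE
(A,Q): not NE [P1→B gives 10>3; P2→S gives 8>3]
(A,R): not NE [P1→B gives 8>7; P2→S gives 8>0]
(A,S): not NE [P1→C gives 10>8]
(B,P): not NE [P1→A gives 7>4; P2→Q gives 11>9]
(B,Q): NE
(B,R): not NE [P2→Q gives 11>3]
(B,S): not NE [P1→C gives 10>5; P2→Q gives 11>5]
(C,P): not NE [P1→A gives 7>0; P2→R gives 7>1]
(C,Q): not NE [P1→B gives 10>9; P2→R gives 7>5]
(C,R): not NE [P1→B gives 8>7]
(C,S): not NE [P2→R gives 7>3]

Nash profiles: (A,P), (B,Q)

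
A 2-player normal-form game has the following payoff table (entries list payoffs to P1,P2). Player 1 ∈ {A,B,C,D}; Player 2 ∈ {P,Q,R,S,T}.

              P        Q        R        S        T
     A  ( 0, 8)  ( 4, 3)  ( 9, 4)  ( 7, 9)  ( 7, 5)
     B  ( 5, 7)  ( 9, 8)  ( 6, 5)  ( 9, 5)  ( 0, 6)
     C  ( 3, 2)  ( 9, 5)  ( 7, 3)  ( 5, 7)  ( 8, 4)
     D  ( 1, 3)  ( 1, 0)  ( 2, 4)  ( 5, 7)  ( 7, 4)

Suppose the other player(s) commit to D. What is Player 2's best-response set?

u_2(P vs D) = 3
u_2(Q vs D) = 0
u_2(R vs D) = 4
u_2(S vs D) = 7
u_2(T vs D) = 4
max payoff 7 at {S}

BR_2 = {S}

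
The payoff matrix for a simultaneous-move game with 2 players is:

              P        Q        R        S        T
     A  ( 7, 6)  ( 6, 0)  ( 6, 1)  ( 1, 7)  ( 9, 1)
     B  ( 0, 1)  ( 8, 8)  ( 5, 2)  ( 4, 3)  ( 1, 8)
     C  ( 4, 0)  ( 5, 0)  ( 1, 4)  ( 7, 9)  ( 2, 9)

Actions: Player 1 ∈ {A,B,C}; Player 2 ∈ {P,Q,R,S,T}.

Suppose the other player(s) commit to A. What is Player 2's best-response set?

u_2(P vs A) = 6
u_2(Q vs A) = 0
u_2(R vs A) = 1
u_2(S vs A) = 7
u_2(T vs A) = 1
max payoff 7 at {S}

argmax u_2 = {S}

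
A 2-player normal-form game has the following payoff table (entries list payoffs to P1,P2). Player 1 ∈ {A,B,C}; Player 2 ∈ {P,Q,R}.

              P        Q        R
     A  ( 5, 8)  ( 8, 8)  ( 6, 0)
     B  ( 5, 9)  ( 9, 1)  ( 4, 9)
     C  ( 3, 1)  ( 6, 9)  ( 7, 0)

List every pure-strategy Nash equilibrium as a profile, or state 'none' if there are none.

PSNE = {(A,P), (B,P)}

(A,P): NE
(A,Q): not NE [P1→B gives 9>8]
(A,R): not NE [P1→C gives 7>6; P2→Q gives 8>0]
(B,P): NE
(B,Q): not NE [P2→R gives 9>1]
(B,R): not NE [P1→C gives 7>4]
(C,P): not NE [P1→B gives 5>3; P2→Q gives 9>1]
(C,Q): not NE [P1→B gives 9>6]
(C,R): not NE [P2→Q gives 9>0]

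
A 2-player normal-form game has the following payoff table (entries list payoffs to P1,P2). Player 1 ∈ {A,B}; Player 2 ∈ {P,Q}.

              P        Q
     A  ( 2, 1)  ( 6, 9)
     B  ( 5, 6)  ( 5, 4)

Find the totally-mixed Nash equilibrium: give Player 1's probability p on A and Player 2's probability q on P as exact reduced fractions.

P1 indiff ⇒ q·2+(1-q)·6 = q·5+(1-q)·5 ⇒ q(-3) = (1-q)(-1) ⇒ q = 1/4
P2 indiff ⇒ p·1+(1-p)·6 = p·9+(1-p)·4 ⇒ p(-8) = (1-p)(-2) ⇒ p = 1/5

P1 mixes 1/5 on A; P2 mixes 1/4 on P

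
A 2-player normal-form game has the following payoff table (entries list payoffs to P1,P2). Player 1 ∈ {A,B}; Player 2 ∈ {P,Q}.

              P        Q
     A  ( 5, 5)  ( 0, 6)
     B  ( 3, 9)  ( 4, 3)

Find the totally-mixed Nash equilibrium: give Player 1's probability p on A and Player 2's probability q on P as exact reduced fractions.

P1 indiff ⇒ q·5+(1-q)·0 = q·3+(1-q)·4 ⇒ q(2) = (1-q)(4) ⇒ q = 2/3
P2 indiff ⇒ p·5+(1-p)·9 = p·6+(1-p)·3 ⇒ p(-1) = (1-p)(-6) ⇒ p = 6/7

(p,q) = (6/7, 2/3)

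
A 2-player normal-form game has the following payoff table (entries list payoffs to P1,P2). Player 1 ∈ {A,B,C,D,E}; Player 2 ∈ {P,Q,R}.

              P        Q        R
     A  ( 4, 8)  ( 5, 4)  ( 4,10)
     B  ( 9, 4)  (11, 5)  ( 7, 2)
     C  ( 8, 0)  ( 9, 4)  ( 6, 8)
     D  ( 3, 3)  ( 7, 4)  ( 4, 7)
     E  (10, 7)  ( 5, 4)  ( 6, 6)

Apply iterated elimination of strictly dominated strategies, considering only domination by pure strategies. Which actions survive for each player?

P1 drop A (B beats it: P:9>4 Q:11>5 R:7>4)
P1 drop C (B beats it: P:9>8 Q:11>9 R:7>6)
P1 drop D (B beats it: P:9>3 Q:11>7 R:7>4)
P2 drop R (P beats it: B:4>2 E:7>6)
P1→{B,E} P2→{P,Q}

IESDS → P1:{B,E} P2:{P,Q}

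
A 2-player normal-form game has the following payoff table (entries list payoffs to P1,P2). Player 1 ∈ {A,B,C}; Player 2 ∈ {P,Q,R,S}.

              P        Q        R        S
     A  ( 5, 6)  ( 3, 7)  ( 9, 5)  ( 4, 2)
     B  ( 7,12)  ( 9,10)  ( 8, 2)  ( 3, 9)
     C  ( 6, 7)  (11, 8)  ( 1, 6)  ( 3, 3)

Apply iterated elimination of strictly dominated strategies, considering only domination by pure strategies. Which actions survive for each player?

P2 drop R (P beats it: A:6>5 B:12>2 C:7>6)
P2 drop S (P beats it: A:6>2 B:12>9 C:7>3)
P1 drop A (B beats it: P:7>5 Q:9>3)
P1→{B,C} P2→{P,Q}

Remaining: P1:{B,C} P2:{P,Q}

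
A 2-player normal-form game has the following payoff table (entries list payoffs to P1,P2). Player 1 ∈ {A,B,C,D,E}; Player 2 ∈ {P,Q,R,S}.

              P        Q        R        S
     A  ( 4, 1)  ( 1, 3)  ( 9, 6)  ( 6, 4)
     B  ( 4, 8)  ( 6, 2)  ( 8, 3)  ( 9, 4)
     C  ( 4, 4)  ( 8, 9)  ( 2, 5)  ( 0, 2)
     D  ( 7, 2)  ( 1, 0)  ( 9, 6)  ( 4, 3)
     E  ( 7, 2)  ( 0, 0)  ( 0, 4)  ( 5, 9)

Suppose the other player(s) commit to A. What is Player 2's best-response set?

argmax u_2 = {R}

u_2(P vs A) = 1
u_2(Q vs A) = 3
u_2(R vs A) = 6
u_2(S vs A) = 4
max payoff 6 at {R}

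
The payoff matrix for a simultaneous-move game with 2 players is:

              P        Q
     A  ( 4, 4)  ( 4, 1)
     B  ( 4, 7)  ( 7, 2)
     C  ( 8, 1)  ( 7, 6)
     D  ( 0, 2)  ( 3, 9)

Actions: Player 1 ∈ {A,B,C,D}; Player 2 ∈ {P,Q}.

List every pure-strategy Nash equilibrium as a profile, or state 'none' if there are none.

(A,P): not NE [P1→C gives 8>4]
(A,Q): not NE [P1→C gives 7>4; P2→P gives 4>1]
(B,P): not NE [P1→C gives 8>4]
(B,Q): not NE [P2→P gives 7>2]
(C,P): not NE [P2→Q gives 6>1]
(C,Q): NE
(D,P): not NE [P1→C gives 8>0; P2→Q gives 9>2]
(D,Q): not NE [P1→C gives 7>3]

PSNE = {(C,Q)}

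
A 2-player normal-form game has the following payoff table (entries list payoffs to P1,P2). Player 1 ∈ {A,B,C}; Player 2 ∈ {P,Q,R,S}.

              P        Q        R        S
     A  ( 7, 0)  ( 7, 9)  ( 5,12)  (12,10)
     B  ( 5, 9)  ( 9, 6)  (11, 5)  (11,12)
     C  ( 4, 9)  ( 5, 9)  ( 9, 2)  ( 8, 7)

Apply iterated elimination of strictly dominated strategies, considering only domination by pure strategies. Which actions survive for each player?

P1 drop C (B beats it: P:5>4 Q:9>5 R:11>9 S:11>8)
P2 drop P (S beats it: A:10>0 B:12>9)
P2 drop Q (S beats it: A:10>9 B:12>6)
P1→{A,B} P2→{R,S}

Remaining: P1:{A,B} P2:{R,S}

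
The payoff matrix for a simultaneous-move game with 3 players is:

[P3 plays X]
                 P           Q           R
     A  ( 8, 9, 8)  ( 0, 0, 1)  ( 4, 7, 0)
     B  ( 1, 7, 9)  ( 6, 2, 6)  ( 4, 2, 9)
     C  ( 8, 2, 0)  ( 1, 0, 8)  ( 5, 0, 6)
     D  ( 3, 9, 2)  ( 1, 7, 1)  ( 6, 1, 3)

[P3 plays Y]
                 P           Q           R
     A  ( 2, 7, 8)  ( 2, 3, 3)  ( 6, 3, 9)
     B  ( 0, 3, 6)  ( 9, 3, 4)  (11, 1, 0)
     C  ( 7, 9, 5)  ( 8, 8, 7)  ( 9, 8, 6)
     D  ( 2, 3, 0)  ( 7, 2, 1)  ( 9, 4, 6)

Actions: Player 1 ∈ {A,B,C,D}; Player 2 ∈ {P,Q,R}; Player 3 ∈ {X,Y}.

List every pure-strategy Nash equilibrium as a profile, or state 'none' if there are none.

(A,P,X): NE
(A,P,Y): not NE [P1→C gives 7>2]
(A,Q,X): not NE [P1→B gives 6>0; P2→P gives 9>0; P3→Y gives 3>1]
(A,Q,Y): not NE [P1→B gives 9>2; P2→P gives 7>3]
(A,R,X): not NE [P1→D gives 6>4; P2→P gives 9>7; P3→Y gives 9>0]
(A,R,Y): not NE [P1→B gives 11>6; P2→P gives 7>3]
(B,P,X): not NE [P1→C gives 8>1]
(B,P,Y): not NE [P1→C gives 7>0; P3→X gives 9>6]
(B,Q,X): not NE [P2→P gives 7>2]
(B,Q,Y): not NE [P3→X gives 6>4]
(B,R,X): not NE [P1→D gives 6>4; P2→P gives 7>2]
(B,R,Y): not NE [P2→Q gives 3>1; P3→X gives 9>0]
(C,P,X): not NE [P3→Y gives 5>0]
(C,P,Y): NE
(C,Q,X): not NE [P1→B gives 6>1; P2→P gives 2>0]
(C,Q,Y): not NE [P1→B gives 9>8; P2→P gives 9>8; P3→X gives 8>7]
(C,R,X): not NE [P1→D gives 6>5; P2→P gives 2>0]
(C,R,Y): not NE [P1→B gives 11>9; P2→P gives 9>8]
(D,P,X): not NE [P1→C gives 8>3]
(D,P,Y): not NE [P1→C gives 7>2; P2→R gives 4>3; P3→X gives 2>0]
(D,Q,X): not NE [P1→B gives 6>1; P2→P gives 9>7]
(D,Q,Y): not NE [P1→B gives 9>7; P2→R gives 4>2]
(D,R,X): not NE [P2→P gives 9>1; P3→Y gives 6>3]
(D,R,Y): not NE [P1→B gives 11>9]

NE set: (A,P,X), (C,P,Y)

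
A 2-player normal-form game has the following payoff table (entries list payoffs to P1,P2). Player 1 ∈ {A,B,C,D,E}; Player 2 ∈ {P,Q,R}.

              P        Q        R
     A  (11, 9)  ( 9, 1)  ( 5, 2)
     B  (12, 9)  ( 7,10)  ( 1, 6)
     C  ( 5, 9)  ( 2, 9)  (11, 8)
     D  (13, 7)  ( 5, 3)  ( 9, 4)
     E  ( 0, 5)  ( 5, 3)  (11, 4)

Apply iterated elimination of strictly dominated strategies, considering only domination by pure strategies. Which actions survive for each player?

Survivors P1:{A,B,D} P2:{P,Q}

P2 drop R (P beats it: A:9>2 B:9>6 C:9>8 D:7>4 E:5>4)
P1 drop C (A beats it: P:11>5 Q:9>2)
P1 drop E (A beats it: P:11>0 Q:9>5)
P1→{A,B,D} P2→{P,Q}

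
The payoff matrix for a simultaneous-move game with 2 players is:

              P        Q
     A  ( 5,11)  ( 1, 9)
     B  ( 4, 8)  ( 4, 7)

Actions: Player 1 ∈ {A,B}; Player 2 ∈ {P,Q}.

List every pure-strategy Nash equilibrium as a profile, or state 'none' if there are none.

(A,P): NE
(A,Q): not NE [P1→B gives 4>1; P2→P gives 11>9]
(B,P): not NE [P1→A gives 5>4]
(B,Q): not NE [P2→P gives 8>7]

NE set: (A,P)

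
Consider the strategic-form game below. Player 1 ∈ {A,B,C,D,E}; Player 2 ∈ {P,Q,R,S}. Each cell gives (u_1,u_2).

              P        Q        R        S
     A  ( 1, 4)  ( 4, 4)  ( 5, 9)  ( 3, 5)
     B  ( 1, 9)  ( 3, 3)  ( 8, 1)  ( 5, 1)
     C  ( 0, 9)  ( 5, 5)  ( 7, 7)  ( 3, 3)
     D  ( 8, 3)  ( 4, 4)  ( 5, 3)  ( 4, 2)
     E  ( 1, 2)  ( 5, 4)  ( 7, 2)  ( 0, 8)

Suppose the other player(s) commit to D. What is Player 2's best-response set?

u_2(P vs D) = 3
u_2(Q vs D) = 4
u_2(R vs D) = 3
u_2(S vs D) = 2
max payoff 4 at {Q}

argmax u_2 = {Q}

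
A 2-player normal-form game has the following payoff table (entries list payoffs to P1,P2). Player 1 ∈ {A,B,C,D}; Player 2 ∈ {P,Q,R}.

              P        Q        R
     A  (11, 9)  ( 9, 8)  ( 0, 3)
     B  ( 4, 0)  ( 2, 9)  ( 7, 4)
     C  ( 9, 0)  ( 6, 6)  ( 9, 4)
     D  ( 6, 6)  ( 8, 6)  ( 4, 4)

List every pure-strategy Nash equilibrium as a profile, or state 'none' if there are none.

(A,P): NE
(A,Q): not NE [P2→P gives 9>8]
(A,R): not NE [P1→C gives 9>0; P2→P gives 9>3]
(B,P): not NE [P1→A gives 11>4; P2→Q gives 9>0]
(B,Q): not NE [P1→A gives 9>2]
(B,R): not NE [P1→C gives 9>7; P2→Q gives 9>4]
(C,P): not NE [P1→A gives 11>9; P2→Q gives 6>0]
(C,Q): not NE [P1→A gives 9>6]
(C,R): not NE [P2→Q gives 6>4]
(D,P): not NE [P1→A gives 11>6]
(D,Q): not NE [P1→A gives 9>8]
(D,R): not NE [P1→C gives 9>4; P2→Q gives 6>4]

Nash profiles: (A,P)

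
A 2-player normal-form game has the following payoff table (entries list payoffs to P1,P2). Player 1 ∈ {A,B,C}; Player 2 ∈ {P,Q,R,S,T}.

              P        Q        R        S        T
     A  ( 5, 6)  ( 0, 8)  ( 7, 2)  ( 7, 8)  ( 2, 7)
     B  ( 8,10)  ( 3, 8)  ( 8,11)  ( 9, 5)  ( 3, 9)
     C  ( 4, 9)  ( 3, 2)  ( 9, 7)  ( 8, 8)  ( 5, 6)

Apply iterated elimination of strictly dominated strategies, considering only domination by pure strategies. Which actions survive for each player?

IESDS → P1:{B,C} P2:{P,R}

P1 drop A (B beats it: P:8>5 Q:3>0 R:8>7 S:9>7 T:3>2)
P2 drop Q (P beats it: B:10>8 C:9>2)
P2 drop S (P beats it: B:10>5 C:9>8)
P2 drop T (P beats it: B:10>9 C:9>6)
P1→{B,C} P2→{P,R}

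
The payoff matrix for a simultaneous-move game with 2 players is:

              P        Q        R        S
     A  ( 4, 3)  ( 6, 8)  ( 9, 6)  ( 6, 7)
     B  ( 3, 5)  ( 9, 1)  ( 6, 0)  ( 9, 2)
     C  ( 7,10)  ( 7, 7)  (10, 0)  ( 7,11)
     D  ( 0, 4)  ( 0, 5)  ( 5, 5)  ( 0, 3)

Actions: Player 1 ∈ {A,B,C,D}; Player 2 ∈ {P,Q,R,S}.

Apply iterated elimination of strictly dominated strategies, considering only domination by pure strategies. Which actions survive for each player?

Remaining: P1:{B,C} P2:{P,S}

P1 drop A (C beats it: P:7>4 Q:7>6 R:10>9 S:7>6)
P1 drop D (B beats it: P:3>0 Q:9>0 R:6>5 S:9>0)
P2 drop Q (P beats it: B:5>1 C:10>7)
P2 drop R (P beats it: B:5>0 C:10>0)
P1→{B,C} P2→{P,S}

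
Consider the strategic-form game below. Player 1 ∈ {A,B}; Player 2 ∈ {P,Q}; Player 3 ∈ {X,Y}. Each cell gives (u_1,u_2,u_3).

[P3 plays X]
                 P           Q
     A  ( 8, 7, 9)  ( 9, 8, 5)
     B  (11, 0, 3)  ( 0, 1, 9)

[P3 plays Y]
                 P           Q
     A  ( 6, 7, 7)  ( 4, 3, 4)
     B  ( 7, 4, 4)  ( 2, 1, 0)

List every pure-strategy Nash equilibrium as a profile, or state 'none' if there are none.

(A,P,X): not NE [P1→B gives 11>8; P2→Q gives 8>7]
(A,P,Y): not NE [P1→B gives 7>6; P3→X gives 9>7]
(A,Q,X): NE
(A,Q,Y): not NE [P2→P gives 7>3; P3→X gives 5>4]
(B,P,X): not NE [P2→Q gives 1>0; P3→Y gives 4>3]
(B,P,Y): NE
(B,Q,X): not NE [P1→A gives 9>0]
(B,Q,Y): not NE [P1→A gives 4>2; P2→P gives 4>1; P3→X gives 9>0]

PSNE = {(A,Q,X), (B,P,Y)}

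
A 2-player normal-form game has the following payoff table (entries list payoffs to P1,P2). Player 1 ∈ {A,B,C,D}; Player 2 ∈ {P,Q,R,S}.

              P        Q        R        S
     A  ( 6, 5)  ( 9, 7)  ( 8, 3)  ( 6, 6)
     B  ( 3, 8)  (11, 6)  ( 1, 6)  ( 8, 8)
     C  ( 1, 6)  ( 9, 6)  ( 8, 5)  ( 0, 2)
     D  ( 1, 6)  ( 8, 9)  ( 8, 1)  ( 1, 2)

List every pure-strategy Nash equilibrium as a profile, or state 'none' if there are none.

(A,P): not NE [P2→Q gives 7>5]
(A,Q): not NE [P1→B gives 11>9]
(A,R): not NE [P2→Q gives 7>3]
(A,S): not NE [P1→B gives 8>6; P2→Q gives 7>6]
(B,P): not NE [P1→A gives 6>3]
(B,Q): not NE [P2→S gives 8>6]
(B,R): not NE [P1→D gives 8>1; P2→S gives 8>6]
(B,S): NE
(C,P): not NE [P1→A gives 6>1]
(C,Q): not NE [P1→B gives 11>9]
(C,R): not NE [P2→Q gives 6>5]
(C,S): not NE [P1→B gives 8>0; P2→Q gives 6>2]
(D,P): not NE [P1→A gives 6>1; P2→Q gives 9>6]
(D,Q): not NE [P1→B gives 11>8]
(D,R): not NE [P2→Q gives 9>1]
(D,S): not NE [P1→B gives 8>1; P2→Q gives 9>2]

Nash profiles: (B,S)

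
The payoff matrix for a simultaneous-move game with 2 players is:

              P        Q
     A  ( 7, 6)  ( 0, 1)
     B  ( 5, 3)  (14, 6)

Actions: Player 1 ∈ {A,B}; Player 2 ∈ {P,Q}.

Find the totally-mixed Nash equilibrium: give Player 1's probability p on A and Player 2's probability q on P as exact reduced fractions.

P1 indiff ⇒ q·7+(1-q)·0 = q·5+(1-q)·14 ⇒ q(2) = (1-q)(14) ⇒ q = 7/8
P2 indiff ⇒ p·6+(1-p)·3 = p·1+(1-p)·6 ⇒ p(5) = (1-p)(3) ⇒ p = 3/8

P1 mixes 3/8 on A; P2 mixes 7/8 on P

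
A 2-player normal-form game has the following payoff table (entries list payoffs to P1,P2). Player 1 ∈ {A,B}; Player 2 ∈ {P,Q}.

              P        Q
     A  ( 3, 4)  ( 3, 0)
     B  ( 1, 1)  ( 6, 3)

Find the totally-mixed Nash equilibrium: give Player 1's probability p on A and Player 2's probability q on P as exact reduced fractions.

P1 indiff ⇒ q·3+(1-q)·3 = q·1+(1-q)·6 ⇒ q(2) = (1-q)(3) ⇒ q = 3/5
P2 indiff ⇒ p·4+(1-p)·1 = p·0+(1-p)·3 ⇒ p(4) = (1-p)(2) ⇒ p = 1/3

p=1/3, q=3/5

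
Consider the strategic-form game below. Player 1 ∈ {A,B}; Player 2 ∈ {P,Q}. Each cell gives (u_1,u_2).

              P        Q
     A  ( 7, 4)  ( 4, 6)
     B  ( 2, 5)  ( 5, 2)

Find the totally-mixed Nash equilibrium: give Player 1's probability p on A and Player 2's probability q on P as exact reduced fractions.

P1 indiff ⇒ q·7+(1-q)·4 = q·2+(1-q)·5 ⇒ q(5) = (1-q)(1) ⇒ q = 1/6
P2 indiff ⇒ p·4+(1-p)·5 = p·6+(1-p)·2 ⇒ p(-2) = (1-p)(-3) ⇒ p = 3/5

P1 mixes 3/5 on A; P2 mixes 1/6 on P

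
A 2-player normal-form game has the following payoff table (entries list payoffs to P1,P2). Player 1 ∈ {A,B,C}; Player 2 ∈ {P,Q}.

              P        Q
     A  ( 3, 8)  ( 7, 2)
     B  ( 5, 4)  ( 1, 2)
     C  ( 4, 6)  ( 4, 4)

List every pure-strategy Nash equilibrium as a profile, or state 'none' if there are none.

(A,P): not NE [P1→B gives 5>3]
(A,Q): not NE [P2→P gives 8>2]
(B,P): NE
(B,Q): not NE [P1→A gives 7>1; P2→P gives 4>2]
(C,P): not NE [P1→B gives 5>4]
(C,Q): not NE [P1→A gives 7>4; P2→P gives 6>4]

PSNE = {(B,P)}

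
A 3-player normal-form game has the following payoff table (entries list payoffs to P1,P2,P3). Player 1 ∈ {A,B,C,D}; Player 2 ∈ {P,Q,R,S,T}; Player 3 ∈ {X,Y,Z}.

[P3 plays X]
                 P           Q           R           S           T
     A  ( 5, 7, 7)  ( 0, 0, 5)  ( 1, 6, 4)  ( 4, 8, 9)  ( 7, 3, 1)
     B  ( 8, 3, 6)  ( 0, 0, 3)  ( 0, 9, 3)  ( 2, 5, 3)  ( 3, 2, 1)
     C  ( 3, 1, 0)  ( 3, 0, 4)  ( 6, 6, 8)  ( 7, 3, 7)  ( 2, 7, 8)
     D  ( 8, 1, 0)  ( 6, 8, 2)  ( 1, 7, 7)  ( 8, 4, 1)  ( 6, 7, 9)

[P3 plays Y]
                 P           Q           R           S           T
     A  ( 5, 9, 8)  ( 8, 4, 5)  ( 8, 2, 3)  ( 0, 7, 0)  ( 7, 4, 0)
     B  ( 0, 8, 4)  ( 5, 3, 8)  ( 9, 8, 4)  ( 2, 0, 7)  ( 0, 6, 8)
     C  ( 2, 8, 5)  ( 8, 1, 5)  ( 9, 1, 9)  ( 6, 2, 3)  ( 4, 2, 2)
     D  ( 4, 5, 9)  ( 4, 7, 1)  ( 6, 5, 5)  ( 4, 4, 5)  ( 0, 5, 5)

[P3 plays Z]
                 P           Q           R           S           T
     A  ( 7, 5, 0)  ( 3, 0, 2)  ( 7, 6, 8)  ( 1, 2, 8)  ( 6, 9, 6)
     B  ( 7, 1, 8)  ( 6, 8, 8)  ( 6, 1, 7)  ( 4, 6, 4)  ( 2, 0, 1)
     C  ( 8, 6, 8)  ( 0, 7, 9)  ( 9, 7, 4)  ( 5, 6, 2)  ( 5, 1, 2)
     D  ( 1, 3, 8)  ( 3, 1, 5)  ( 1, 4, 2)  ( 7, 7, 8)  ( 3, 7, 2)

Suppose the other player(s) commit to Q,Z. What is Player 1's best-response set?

u_1(A vs Q,Z) = 3
u_1(B vs Q,Z) = 6
u_1(C vs Q,Z) = 0
u_1(D vs Q,Z) = 3
max payoff 6 at {B}

P1 best: {B}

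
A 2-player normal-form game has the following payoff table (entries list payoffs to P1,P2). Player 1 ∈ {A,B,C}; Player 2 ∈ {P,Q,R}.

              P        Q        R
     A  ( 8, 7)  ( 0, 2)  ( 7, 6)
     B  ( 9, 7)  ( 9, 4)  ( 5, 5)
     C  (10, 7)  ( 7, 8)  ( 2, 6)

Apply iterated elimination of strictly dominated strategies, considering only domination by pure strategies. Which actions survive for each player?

P2 drop R (P beats it: A:7>6 B:7>5 C:7>6)
P1 drop A (B beats it: P:9>8 Q:9>0)
P1→{B,C} P2→{P,Q}

Survivors P1:{B,C} P2:{P,Q}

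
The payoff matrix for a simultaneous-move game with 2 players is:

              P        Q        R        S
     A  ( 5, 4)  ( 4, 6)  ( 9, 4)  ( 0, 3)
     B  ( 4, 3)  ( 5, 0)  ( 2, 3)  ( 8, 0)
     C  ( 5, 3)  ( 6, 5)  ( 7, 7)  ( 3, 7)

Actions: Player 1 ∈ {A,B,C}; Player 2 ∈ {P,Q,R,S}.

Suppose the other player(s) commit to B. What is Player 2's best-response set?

P2 best: {P,R}

u_2(P vs B) = 3
u_2(Q vs B) = 0
u_2(R vs B) = 3
u_2(S vs B) = 0
max payoff 3 at {P,R}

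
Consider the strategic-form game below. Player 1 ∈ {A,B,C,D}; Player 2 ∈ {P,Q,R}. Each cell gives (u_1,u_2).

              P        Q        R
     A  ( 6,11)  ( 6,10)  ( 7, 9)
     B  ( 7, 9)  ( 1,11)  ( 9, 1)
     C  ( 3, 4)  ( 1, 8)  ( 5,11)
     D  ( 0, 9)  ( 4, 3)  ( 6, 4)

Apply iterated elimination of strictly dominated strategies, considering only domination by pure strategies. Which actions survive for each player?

P1 drop C (A beats it: P:6>3 Q:6>1 R:7>5)
P1 drop D (A beats it: P:6>0 Q:6>4 R:7>6)
P2 drop R (P beats it: A:11>9 B:9>1)
P1→{A,B} P2→{P,Q}

IESDS → P1:{A,B} P2:{P,Q}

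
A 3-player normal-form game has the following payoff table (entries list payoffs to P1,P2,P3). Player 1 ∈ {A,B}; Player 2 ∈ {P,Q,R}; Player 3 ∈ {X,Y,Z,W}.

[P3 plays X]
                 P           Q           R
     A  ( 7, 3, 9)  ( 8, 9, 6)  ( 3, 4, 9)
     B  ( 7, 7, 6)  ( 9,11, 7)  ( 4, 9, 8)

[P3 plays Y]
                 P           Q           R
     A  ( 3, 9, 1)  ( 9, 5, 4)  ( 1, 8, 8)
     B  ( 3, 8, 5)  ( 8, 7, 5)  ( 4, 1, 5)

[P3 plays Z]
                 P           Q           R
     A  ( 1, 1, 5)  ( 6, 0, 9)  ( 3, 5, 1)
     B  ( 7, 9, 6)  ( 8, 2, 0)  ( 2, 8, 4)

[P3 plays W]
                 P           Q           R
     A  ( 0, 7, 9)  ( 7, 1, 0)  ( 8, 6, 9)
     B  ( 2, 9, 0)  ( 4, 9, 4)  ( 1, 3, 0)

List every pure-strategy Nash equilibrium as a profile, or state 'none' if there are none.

PSNE = {(B,P,Z), (B,Q,X)}

(A,P,X): not NE [P2→Q gives 9>3]
(A,P,Y): not NE [P3→W gives 9>1]
(A,P,Z): not NE [P1→B gives 7>1; P2→R gives 5>1; P3→W gives 9>5]
(A,P,W): not NE [P1→B gives 2>0]
(A,Q,X): not NE [P1→B gives 9>8; P3→Z gives 9>6]
(A,Q,Y): not NE [P2→P gives 9>5; P3→Z gives 9>4]
(A,Q,Z): not NE [P1→B gives 8>6; P2→R gives 5>0]
(A,Q,W): not NE [P2→P gives 7>1; P3→Z gives 9>0]
(A,R,X): not NE [P1→B gives 4>3; P2→Q gives 9>4]
(A,R,Y): not NE [P1→B gives 4>1; P2→P gives 9>8; P3→W gives 9>8]
(A,R,Z): not NE [P3→W gives 9>1]
(A,R,W): not NE [P2→P gives 7>6]
(B,P,X): not NE [P2→Q gives 11>7]
(B,P,Y): not NE [P3→Z gives 6>5]
(B,P,Z): NE
(B,P,W): not NE [P3→Z gives 6>0]
(B,Q,X): NE
(B,Q,Y): not NE [P1→A gives 9>8; P2→P gives 8>7; P3→X gives 7>5]
(B,Q,Z): not NE [P2→P gives 9>2; P3→X gives 7>0]
(B,Q,W): not NE [P1→A gives 7>4; P3→X gives 7>4]
(B,R,X): not NE [P2→Q gives 11>9]
(B,R,Y): not NE [P2→P gives 8>1; P3→X gives 8>5]
(B,R,Z): not NE [P1→A gives 3>2; P2→P gives 9>8; P3→X gives 8>4]
(B,R,W): not NE [P1→A gives 8>1; P2→Q gives 9>3; P3→X gives 8>0]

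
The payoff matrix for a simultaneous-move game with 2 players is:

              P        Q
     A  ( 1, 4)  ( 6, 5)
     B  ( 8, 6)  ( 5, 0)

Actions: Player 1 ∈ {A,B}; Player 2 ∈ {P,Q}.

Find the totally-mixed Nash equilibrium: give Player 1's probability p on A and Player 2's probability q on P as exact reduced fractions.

P1 indiff ⇒ q·1+(1-q)·6 = q·8+(1-q)·5 ⇒ q(-7) = (1-q)(-1) ⇒ q = 1/8
P2 indiff ⇒ p·4+(1-p)·6 = p·5+(1-p)·0 ⇒ p(-1) = (1-p)(-6) ⇒ p = 6/7

P1 mixes 6/7 on A; P2 mixes 1/8 on P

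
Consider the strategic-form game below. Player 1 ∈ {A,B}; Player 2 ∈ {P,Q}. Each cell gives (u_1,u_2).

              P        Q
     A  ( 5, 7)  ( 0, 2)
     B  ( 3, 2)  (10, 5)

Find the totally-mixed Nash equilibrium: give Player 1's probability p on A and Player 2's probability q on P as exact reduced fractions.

(p,q) = (3/8, 5/6)

P1 indiff ⇒ q·5+(1-q)·0 = q·3+(1-q)·10 ⇒ q(2) = (1-q)(10) ⇒ q = 5/6
P2 indiff ⇒ p·7+(1-p)·2 = p·2+(1-p)·5 ⇒ p(5) = (1-p)(3) ⇒ p = 3/8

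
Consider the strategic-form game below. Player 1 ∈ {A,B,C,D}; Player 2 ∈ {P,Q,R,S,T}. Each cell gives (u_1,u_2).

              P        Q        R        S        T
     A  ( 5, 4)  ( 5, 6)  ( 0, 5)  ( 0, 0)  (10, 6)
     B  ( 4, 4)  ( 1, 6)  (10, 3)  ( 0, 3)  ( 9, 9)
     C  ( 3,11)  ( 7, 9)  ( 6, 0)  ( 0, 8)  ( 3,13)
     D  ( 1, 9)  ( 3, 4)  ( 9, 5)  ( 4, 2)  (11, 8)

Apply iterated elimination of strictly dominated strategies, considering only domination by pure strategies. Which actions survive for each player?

Survivors P1:{A,C,D} P2:{P,Q,T}

P2 drop R (T beats it: A:6>5 B:9>3 C:13>0 D:8>5)
P2 drop S (P beats it: A:4>0 B:4>3 C:11>8 D:9>2)
P1 drop B (A beats it: P:5>4 Q:5>1 T:10>9)
P1→{A,C,D} P2→{P,Q,T}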